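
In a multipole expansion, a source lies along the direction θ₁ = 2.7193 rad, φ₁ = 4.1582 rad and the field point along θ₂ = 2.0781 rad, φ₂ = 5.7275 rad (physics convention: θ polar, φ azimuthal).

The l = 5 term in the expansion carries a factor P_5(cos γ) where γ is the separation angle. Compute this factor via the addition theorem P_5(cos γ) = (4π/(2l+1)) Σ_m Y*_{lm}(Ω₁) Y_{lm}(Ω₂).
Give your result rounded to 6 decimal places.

Addition theorem: P_5(cos γ) = (4π/11) Σ_m Y*_{lm}(Ω₁) Y_{lm}(Ω₂), m = −5…5:
  m=-5: Y*=(-0.001944, 0.005003)  Y=(-0.221335, 0.084112)  product (0.000010, -0.001271)
  m=-4: Y*=(0.022740, 0.030165)  Y=(0.252509, -0.330822)  product (0.015721, 0.000094)
  m=-3: Y*=(0.153880, -0.014161)  Y=(-0.024960, 0.258498)  product (-0.000180, 0.040131)
  m=-2: Y*=(0.173312, -0.347692)  Y=(0.081428, 0.164590)  product (0.071339, 0.000213)
  m=-1: Y*=(-0.268663, -0.434110)  Y=(-0.269806, -0.167538)  product (-0.000243, 0.162137)
  m=+0: Y*=(-0.039559, -0.000000)  Y=(-0.112947, 0.000000)  product (0.004468, 0.000000)
  m=+1: Y*=(0.268663, -0.434110)  Y=(0.269806, -0.167538)  product (-0.000243, -0.162137)
  m=+2: Y*=(0.173312, 0.347692)  Y=(0.081428, -0.164590)  product (0.071339, -0.000213)
  m=+3: Y*=(-0.153880, -0.014161)  Y=(0.024960, 0.258498)  product (-0.000180, -0.040131)
  m=+4: Y*=(0.022740, -0.030165)  Y=(0.252509, 0.330822)  product (0.015721, -0.000094)
  m=+5: Y*=(0.001944, 0.005003)  Y=(0.221335, 0.084112)  product (0.000010, 0.001271)
Σ over m = (0.177763, -0.000000); ×(4π/11) → (0.203076, -0.000000). Real part: 0.203076

0.203076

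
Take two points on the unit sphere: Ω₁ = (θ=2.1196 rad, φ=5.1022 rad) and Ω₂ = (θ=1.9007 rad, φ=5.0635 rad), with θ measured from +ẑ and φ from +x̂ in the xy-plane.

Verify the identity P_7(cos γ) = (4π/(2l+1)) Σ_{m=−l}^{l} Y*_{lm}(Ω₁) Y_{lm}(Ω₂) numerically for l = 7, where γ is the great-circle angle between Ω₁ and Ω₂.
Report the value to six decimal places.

0.420622

Expand P_7 via completeness: Σ_{m} conj(Y_{7,m}) at Ω₁ times Y_{7,m} at Ω₂ —
  m=-7: -0.066013-0.150679i × -0.214303+0.262951i = +0.053768+0.014933i  (running Σ = +0.053768+0.014933i)
  m=-6: -0.261480+0.270703i × -0.221906-0.373687i = +0.159183+0.037641i  (running Σ = +0.212950+0.052574i)
  m=-5: +0.391129+0.155433i × +0.099584-0.018611i = +0.041843+0.008199i  (running Σ = +0.254793+0.060773i)
  m=-4: -0.001260-0.109062i × +0.051585-0.307230i = -0.033572-0.005239i  (running Σ = +0.221221+0.055534i)
  m=-3: +0.276405-0.117307i × +0.191449+0.108972i = +0.065701+0.007662i  (running Σ = +0.286922+0.063197i)
  m=-2: -0.183561-0.181453i × +0.174237-0.147421i = -0.058733-0.004555i  (running Σ = +0.228189+0.058642i)
  m=-1: +0.077152-0.187794i × +0.087538+0.238987i = +0.051634+0.001999i  (running Σ = +0.279823+0.060641i)
  m=0: -0.286635-0.000000i × +0.200831+0.000000i = -0.057565-0.000000i  (running Σ = +0.222258+0.060641i)
  m=1: -0.077152-0.187794i × -0.087538+0.238987i = +0.051634-0.001999i  (running Σ = +0.273892+0.058642i)
  m=2: -0.183561+0.181453i × +0.174237+0.147421i = -0.058733+0.004555i  (running Σ = +0.215158+0.063197i)
  m=3: -0.276405-0.117307i × -0.191449+0.108972i = +0.065701-0.007662i  (running Σ = +0.280859+0.055534i)
  m=4: -0.001260+0.109062i × +0.051585+0.307230i = -0.033572+0.005239i  (running Σ = +0.247287+0.060773i)
  m=5: -0.391129+0.155433i × -0.099584-0.018611i = +0.041843-0.008199i  (running Σ = +0.289130+0.052574i)
  m=6: -0.261480-0.270703i × -0.221906+0.373687i = +0.159183-0.037641i  (running Σ = +0.448312+0.014933i)
  m=7: +0.066013-0.150679i × +0.214303+0.262951i = +0.053768-0.014933i  (running Σ = +0.502080-0.000000i)
Accumulated sum +0.502080-0.000000i; after 4π/(2l+1) scaling, +0.420622-0.000000i ⇒ P_7 = 0.420622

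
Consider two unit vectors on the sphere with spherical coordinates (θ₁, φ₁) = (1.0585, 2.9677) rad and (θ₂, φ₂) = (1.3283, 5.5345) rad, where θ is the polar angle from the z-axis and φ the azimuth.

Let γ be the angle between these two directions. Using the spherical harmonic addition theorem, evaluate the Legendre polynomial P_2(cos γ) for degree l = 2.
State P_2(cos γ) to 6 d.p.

0.026489

Expand P_2 via completeness: Σ_{m} conj(Y_{2,m}) at Ω₁ times Y_{2,m} at Ω₂ —
  [-2]  conj(Y_{2,-2})(Ω₁) = 0.27589 - 0.10002j ; Y_{2,-2}(Ω₂) = 0.02670 + 0.36302j ; Δ = 0.04368 + 0.09748j
  [-1]  conj(Y_{2,-1})(Ω₁) = -0.32509 + 0.05711j ; Y_{2,-1}(Ω₂) = 0.13193 + 0.12258j ; Δ = -0.04989 - 0.03232j
  [+0]  conj(Y_{2,0})(Ω₁) = -0.08805 + 0.00000j ; Y_{2,0}(Ω₂) = -0.26083 + 0.00000j ; Δ = 0.02297 + 0.00000j
  [+1]  conj(Y_{2,1})(Ω₁) = 0.32509 + 0.05711j ; Y_{2,1}(Ω₂) = -0.13193 + 0.12258j ; Δ = -0.04989 + 0.03232j
  [+2]  conj(Y_{2,2})(Ω₁) = 0.27589 + 0.10002j ; Y_{2,2}(Ω₂) = 0.02670 - 0.36302j ; Δ = 0.04368 - 0.09748j
Total Σ_m = 0.01054 + 0.00000j. Multiply by 2.513274: 0.02649 + 0.00000j. P_2(cos γ) = 0.026489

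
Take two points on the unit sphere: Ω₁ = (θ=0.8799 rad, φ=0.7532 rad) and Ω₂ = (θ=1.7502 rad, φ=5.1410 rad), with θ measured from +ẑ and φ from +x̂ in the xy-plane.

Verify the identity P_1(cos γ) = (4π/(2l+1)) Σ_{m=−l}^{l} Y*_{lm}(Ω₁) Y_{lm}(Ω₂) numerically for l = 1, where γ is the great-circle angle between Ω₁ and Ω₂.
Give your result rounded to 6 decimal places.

Summing Y*_{l m}(θ₁,φ₁)·Y_{l m}(θ₂,φ₂) over m ∈ [−1, 1]; prefactor 4π/(2·1+1) = 4.188790:
  term(m=-1) = (-0.028867, 0.085790)   from Y*(Ω₁)=(0.194240, 0.182118), Y(Ω₂)=(0.141286, 0.309199)
  term(m=+0) = (-0.027146, 0.000000)   from Y*(Ω₁)=(0.311351, -0.000000), Y(Ω₂)=(-0.087188, 0.000000)
  term(m=+1) = (-0.028867, -0.085790)   from Y*(Ω₁)=(-0.194240, 0.182118), Y(Ω₂)=(-0.141286, 0.309199)
Accumulated sum (-0.084881, 0.000000); after 4π/(2l+1) scaling, (-0.355547, 0.000000) ⇒ P_1 = -0.355547

-0.355547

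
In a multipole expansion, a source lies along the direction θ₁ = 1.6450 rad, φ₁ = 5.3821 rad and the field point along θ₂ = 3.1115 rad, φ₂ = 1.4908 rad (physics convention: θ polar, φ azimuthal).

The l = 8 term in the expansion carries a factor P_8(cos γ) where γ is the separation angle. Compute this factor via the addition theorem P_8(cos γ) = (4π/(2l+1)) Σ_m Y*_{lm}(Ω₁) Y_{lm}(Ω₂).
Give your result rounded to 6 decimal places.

Summing Y*_{l m}(θ₁,φ₁)·Y_{l m}(θ₂,φ₂) over m ∈ [−8, 8]; prefactor 4π/(2·8+1) = 0.739198:
  term(m=-8) = 0.00000 - 0.00000j   from Y*(Ω₁)=0.30324 - 0.40281j, Y(Ω₂)=0.00000 + 0.00000j
  term(m=-7) = -0.00000 + 0.00000j   from Y*(Ω₁)=-0.14988 + 0.00366j, Y(Ω₂)=0.00000 - 0.00000j
  term(m=-6) = 0.00000 + 0.00000j   from Y*(Ω₁)=-0.21732 - 0.26111j, Y(Ω₂)=-0.00000 - 0.00000j
  term(m=-5) = -0.00000 - 0.00000j   from Y*(Ω₁)=-0.03565 + 0.16977j, Y(Ω₂)=-0.00000 + 0.00000j
  term(m=-4) = -0.00000 + 0.00000j   from Y*(Ω₁)=-0.25720 + 0.12831j, Y(Ω₂)=0.00001 + 0.00000j
  term(m=-3) = 0.00004 - 0.00005j   from Y*(Ω₁)=0.16621 + 0.07791j, Y(Ω₂)=0.00009 - 0.00037j
  term(m=-2) = -0.00018 - 0.00245j   from Y*(Ω₁)=0.06053 + 0.25694j, Y(Ω₂)=-0.00918 - 0.00148j
  term(m=-1) = 0.02023 + 0.01883j   from Y*(Ω₁)=0.11647 - 0.14710j, Y(Ω₂)=-0.01177 + 0.14683j
  term(m=+0) = 0.29406 + 0.00000j   from Y*(Ω₁)=0.25699 + 0.00000j, Y(Ω₂)=1.14422 + 0.00000j
  term(m=+1) = 0.02023 - 0.01883j   from Y*(Ω₁)=-0.11647 - 0.14710j, Y(Ω₂)=0.01177 + 0.14683j
  term(m=+2) = -0.00018 + 0.00245j   from Y*(Ω₁)=0.06053 - 0.25694j, Y(Ω₂)=-0.00918 + 0.00148j
  term(m=+3) = 0.00004 + 0.00005j   from Y*(Ω₁)=-0.16621 + 0.07791j, Y(Ω₂)=-0.00009 - 0.00037j
  term(m=+4) = -0.00000 - 0.00000j   from Y*(Ω₁)=-0.25720 - 0.12831j, Y(Ω₂)=0.00001 - 0.00000j
  term(m=+5) = -0.00000 + 0.00000j   from Y*(Ω₁)=0.03565 + 0.16977j, Y(Ω₂)=0.00000 + 0.00000j
  term(m=+6) = 0.00000 - 0.00000j   from Y*(Ω₁)=-0.21732 + 0.26111j, Y(Ω₂)=-0.00000 + 0.00000j
  term(m=+7) = -0.00000 - 0.00000j   from Y*(Ω₁)=0.14988 + 0.00366j, Y(Ω₂)=-0.00000 - 0.00000j
  term(m=+8) = 0.00000 + 0.00000j   from Y*(Ω₁)=0.30324 + 0.40281j, Y(Ω₂)=0.00000 - 0.00000j
Accumulated sum 0.33424 + 0.00000j; after 4π/(2l+1) scaling, 0.24707 + 0.00000j ⇒ P_8 = 0.247073

0.247073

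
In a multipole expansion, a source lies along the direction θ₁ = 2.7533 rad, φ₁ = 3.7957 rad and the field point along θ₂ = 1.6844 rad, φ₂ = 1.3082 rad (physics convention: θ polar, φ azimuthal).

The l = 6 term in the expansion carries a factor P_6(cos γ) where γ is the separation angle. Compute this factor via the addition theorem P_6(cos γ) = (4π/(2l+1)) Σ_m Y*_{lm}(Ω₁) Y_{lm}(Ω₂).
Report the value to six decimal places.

-0.093415

Term-by-term m-sum for l=6 (normalisation 4π/13 = 0.966644):
  term(m=-6) = (-0.000469, 0.000466)   from Y*(Ω₁)=(-0.001008, -0.001004), Y(Ω₂)=(0.002222, -0.464694)
  term(m=-5) = (0.002195, -0.000284)   from Y*(Ω₁)=(-0.011949, -0.001549), Y(Ω₂)=(-0.177596, 0.046829)
  term(m=-4) = (0.015950, 0.009243)   from Y*(Ω₁)=(-0.053429, 0.030959), Y(Ω₂)=(-0.148438, -0.259006)
  term(m=-3) = (-0.016602, -0.040219)   from Y*(Ω₁)=(-0.080200, 0.194265), Y(Ω₂)=(-0.146742, 0.146042)
  term(m=-2) = (0.029555, -0.109945)   from Y*(Ω₁)=(0.118733, 0.441735), Y(Ω₂)=(-0.215350, -0.124791)
  term(m=-1) = (-0.086393, 0.066236)   from Y*(Ω₁)=(0.403011, 0.308991), Y(Ω₂)=(-0.055647, 0.207018)
  term(m=+0) = (0.014890, 0.000000)   from Y*(Ω₁)=(-0.063268, -0.000000), Y(Ω₂)=(-0.235348, 0.000000)
  term(m=+1) = (-0.086393, -0.066236)   from Y*(Ω₁)=(-0.403011, 0.308991), Y(Ω₂)=(0.055647, 0.207018)
  term(m=+2) = (0.029555, 0.109945)   from Y*(Ω₁)=(0.118733, -0.441735), Y(Ω₂)=(-0.215350, 0.124791)
  term(m=+3) = (-0.016602, 0.040219)   from Y*(Ω₁)=(0.080200, 0.194265), Y(Ω₂)=(0.146742, 0.146042)
  term(m=+4) = (0.015950, -0.009243)   from Y*(Ω₁)=(-0.053429, -0.030959), Y(Ω₂)=(-0.148438, 0.259006)
  term(m=+5) = (0.002195, 0.000284)   from Y*(Ω₁)=(0.011949, -0.001549), Y(Ω₂)=(0.177596, 0.046829)
  term(m=+6) = (-0.000469, -0.000466)   from Y*(Ω₁)=(-0.001008, 0.001004), Y(Ω₂)=(0.002222, 0.464694)
Accumulated sum (-0.096639, 0.000000); after 4π/(2l+1) scaling, (-0.093415, 0.000000) ⇒ P_6 = -0.093415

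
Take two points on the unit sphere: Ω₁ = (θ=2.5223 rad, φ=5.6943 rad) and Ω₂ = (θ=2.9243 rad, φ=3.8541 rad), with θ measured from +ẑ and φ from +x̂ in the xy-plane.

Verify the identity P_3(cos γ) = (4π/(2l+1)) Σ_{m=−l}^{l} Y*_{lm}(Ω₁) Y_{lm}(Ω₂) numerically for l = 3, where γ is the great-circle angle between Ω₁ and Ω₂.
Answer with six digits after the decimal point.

-0.037346

Expand P_3 via completeness: Σ_{m} conj(Y_{3,m}) at Ω₁ times Y_{3,m} at Ω₂ —
  [-3]  conj(Y_{3,-3})(Ω₁) = (-0.015880, -0.080039) ; Y_{3,-3}(Ω₂) = (0.002244, 0.003527) ; Δ = (0.000247, -0.000236)
  [-2]  conj(Y_{3,-2})(Ω₁) = (-0.107386, 0.259014) ; Y_{3,-2}(Ω₂) = (-0.006738, 0.045891) ; Δ = (-0.011163, -0.006673)
  [-1]  conj(Y_{3,-1})(Ω₁) = (0.361180, -0.241248) ; Y_{3,-1}(Ω₂) = (-0.198642, 0.171606) ; Δ = (-0.030346, 0.109903)
  [+0]  conj(Y_{3,0})(Ω₁) = (-0.095822, -0.000000) ; Y_{3,0}(Ω₂) = (-0.644119, 0.000000) ; Δ = (0.061721, 0.000000)
  [+1]  conj(Y_{3,1})(Ω₁) = (-0.361180, -0.241248) ; Y_{3,1}(Ω₂) = (0.198642, 0.171606) ; Δ = (-0.030346, -0.109903)
  [+2]  conj(Y_{3,2})(Ω₁) = (-0.107386, -0.259014) ; Y_{3,2}(Ω₂) = (-0.006738, -0.045891) ; Δ = (-0.011163, 0.006673)
  [+3]  conj(Y_{3,3})(Ω₁) = (0.015880, -0.080039) ; Y_{3,3}(Ω₂) = (-0.002244, 0.003527) ; Δ = (0.000247, 0.000236)
Total Σ_m = (-0.020803, -0.000000). Multiply by 1.795196: (-0.037346, -0.000000). P_3(cos γ) = -0.037346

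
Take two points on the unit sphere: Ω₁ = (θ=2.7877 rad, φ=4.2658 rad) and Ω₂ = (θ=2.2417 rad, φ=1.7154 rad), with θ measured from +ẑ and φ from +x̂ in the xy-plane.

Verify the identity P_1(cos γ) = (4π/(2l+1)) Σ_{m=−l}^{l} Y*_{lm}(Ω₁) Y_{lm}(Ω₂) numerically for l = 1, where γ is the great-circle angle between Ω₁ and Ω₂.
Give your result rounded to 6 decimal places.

Term-by-term m-sum for l=1 (normalisation 4π/3 = 4.188790):
  m=-1: Y*=(-0.051711, -0.107989)  Y=(-0.038995, -0.267787)  product (-0.026902, 0.018059)
  m=+0: Y*=(-0.458324, -0.000000)  Y=(-0.303761, 0.000000)  product (0.139221, 0.000000)
  m=+1: Y*=(0.051711, -0.107989)  Y=(0.038995, -0.267787)  product (-0.026902, -0.018059)
Total Σ_m = (0.085418, 0.000000). Multiply by 4.188790: (0.357798, 0.000000). P_1(cos γ) = 0.357798

0.357798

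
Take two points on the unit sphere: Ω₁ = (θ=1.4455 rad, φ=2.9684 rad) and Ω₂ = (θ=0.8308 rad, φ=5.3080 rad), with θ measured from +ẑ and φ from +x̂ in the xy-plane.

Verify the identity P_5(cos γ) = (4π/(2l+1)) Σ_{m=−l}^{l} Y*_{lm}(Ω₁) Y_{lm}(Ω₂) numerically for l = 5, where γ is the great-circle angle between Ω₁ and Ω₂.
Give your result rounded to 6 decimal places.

-0.234129

Term-by-term m-sum for l=5 (normalisation 4π/11 = 1.142397):
  m=-5: -0.289111+0.339897i × +0.016595-0.100572i = +0.029386+0.034717i  (running Σ = +0.029386+0.034717i)
  m=-4: +0.136763-0.113514i × -0.213506-0.202581i = -0.052195-0.003470i  (running Σ = -0.022809+0.031247i)
  m=-3: +0.252060-0.144179i × -0.420749+0.092338i = -0.092741+0.083938i  (running Σ = -0.115550+0.115185i)
  m=-2: -0.186915+0.067465i × -0.084046+0.210685i = +0.001496-0.045050i  (running Σ = -0.114054+0.070135i)
  m=-1: -0.246182+0.043068i × -0.135903-0.200531i = +0.042093+0.043514i  (running Σ = -0.071961+0.113649i)
  m=0: +0.203474-0.000000i × -0.299906+0.000000i = -0.061023+0.000000i  (running Σ = -0.132984+0.113649i)
  m=1: +0.246182+0.043068i × +0.135903-0.200531i = +0.042093-0.043514i  (running Σ = -0.090891+0.070135i)
  m=2: -0.186915-0.067465i × -0.084046-0.210685i = +0.001496+0.045050i  (running Σ = -0.089395+0.115185i)
  m=3: -0.252060-0.144179i × +0.420749+0.092338i = -0.092741-0.083938i  (running Σ = -0.182136+0.031247i)
  m=4: +0.136763+0.113514i × -0.213506+0.202581i = -0.052195+0.003470i  (running Σ = -0.234331+0.034717i)
  m=5: +0.289111+0.339897i × -0.016595-0.100572i = +0.029386-0.034717i  (running Σ = -0.204945-0.000000i)
Accumulated sum -0.204945-0.000000i; after 4π/(2l+1) scaling, -0.234129-0.000000i ⇒ P_5 = -0.234129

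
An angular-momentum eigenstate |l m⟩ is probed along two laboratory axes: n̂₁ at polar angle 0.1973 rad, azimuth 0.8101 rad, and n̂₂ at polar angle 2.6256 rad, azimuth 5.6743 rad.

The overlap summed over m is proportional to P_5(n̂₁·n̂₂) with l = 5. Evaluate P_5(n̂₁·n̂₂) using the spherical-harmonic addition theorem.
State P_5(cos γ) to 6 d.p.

Term-by-term m-sum for l=5 (normalisation 4π/11 = 1.142397):
  [-5]  conj(Y_{5,-5})(Ω₁) = (-0.000083, -0.000106) ; Y_{5,-5}(Ω₂) = (-0.013508, 0.001317) ; Δ = (0.000001, 0.000001)
  [-4]  conj(Y_{5,-4})(Ω₁) = (-0.002115, -0.000210) ; Y_{5,-4}(Ω₂) = (0.057570, -0.049089) ; Δ = (-0.000132, 0.000092)
  [-3]  conj(Y_{5,-3})(Ω₁) = (-0.015108, 0.013020) ; Y_{5,-3}(Ω₂) = (-0.061088, 0.233522) ; Δ = (-0.002118, -0.004323)
  [-2]  conj(Y_{5,-2})(Ω₁) = (-0.005944, 0.120208) ; Y_{5,-2}(Ω₂) = (-0.157532, -0.427539) ; Δ = (0.052330, -0.016395)
  [-1]  conj(Y_{5,-1})(Ω₁) = (0.301044, 0.316296) ; Y_{5,-1}(Ω₂) = (0.314756, 0.219467) ; Δ = (0.025339, 0.165625)
  [+0]  conj(Y_{5,0})(Ω₁) = (0.681349, -0.000000) ; Y_{5,0}(Ω₂) = (0.193186, 0.000000) ; Δ = (0.131627, 0.000000)
  [+1]  conj(Y_{5,1})(Ω₁) = (-0.301044, 0.316296) ; Y_{5,1}(Ω₂) = (-0.314756, 0.219467) ; Δ = (0.025339, -0.165625)
  [+2]  conj(Y_{5,2})(Ω₁) = (-0.005944, -0.120208) ; Y_{5,2}(Ω₂) = (-0.157532, 0.427539) ; Δ = (0.052330, 0.016395)
  [+3]  conj(Y_{5,3})(Ω₁) = (0.015108, 0.013020) ; Y_{5,3}(Ω₂) = (0.061088, 0.233522) ; Δ = (-0.002118, 0.004323)
  [+4]  conj(Y_{5,4})(Ω₁) = (-0.002115, 0.000210) ; Y_{5,4}(Ω₂) = (0.057570, 0.049089) ; Δ = (-0.000132, -0.000092)
  [+5]  conj(Y_{5,5})(Ω₁) = (0.000083, -0.000106) ; Y_{5,5}(Ω₂) = (0.013508, 0.001317) ; Δ = (0.000001, -0.000001)
Accumulated sum (0.282467, 0.000000); after 4π/(2l+1) scaling, (0.322690, 0.000000) ⇒ P_5 = 0.322690

0.322690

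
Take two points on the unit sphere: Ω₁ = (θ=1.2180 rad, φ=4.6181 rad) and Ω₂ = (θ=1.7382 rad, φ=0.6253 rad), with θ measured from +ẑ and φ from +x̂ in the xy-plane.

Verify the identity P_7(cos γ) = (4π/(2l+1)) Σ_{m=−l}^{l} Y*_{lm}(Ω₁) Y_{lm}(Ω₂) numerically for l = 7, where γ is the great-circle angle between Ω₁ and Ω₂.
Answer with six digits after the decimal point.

-0.238899

Addition theorem: P_7(cos γ) = (4π/15) Σ_m Y*_{lm}(Ω₁) Y_{lm}(Ω₂), m = −7…7:
  term(m=-7) = (-0.137609, 0.046326)   from Y*(Ω₁)=(0.196476, 0.253144), Y(Ω₂)=(-0.149093, 0.427882)
  term(m=-6) = (-0.048654, 0.116747)   from Y*(Ω₁)=(-0.372688, 0.236644), Y(Ω₂)=(0.234792, -0.164173)
  term(m=-5) = (-0.014197, -0.028919)   from Y*(Ω₁)=(-0.066946, -0.131322), Y(Ω₂)=(0.218533, 0.003298)
  term(m=-4) = (0.083857, 0.022599)   from Y*(Ω₁)=(-0.264711, 0.104857), Y(Ω₂)=(-0.244592, -0.182259)
  term(m=-3) = (-0.029293, 0.019527)   from Y*(Ω₁)=(-0.072503, -0.249442), Y(Ω₂)=(-0.040711, -0.129267)
  term(m=-2) = (0.007457, -0.056326)   from Y*(Ω₁)=(-0.182639, 0.034856), Y(Ω₂)=(-0.096181, 0.290045)
  term(m=-1) = (0.019366, 0.022099)   from Y*(Ω₁)=(-0.027042, -0.285949), Y(Ω₂)=(-0.082946, 0.059882)
  term(m=+0) = (-0.047020, -0.000000)   from Y*(Ω₁)=(-0.154320, -0.000000), Y(Ω₂)=(0.304691, 0.000000)
  term(m=+1) = (0.019366, -0.022099)   from Y*(Ω₁)=(0.027042, -0.285949), Y(Ω₂)=(0.082946, 0.059882)
  term(m=+2) = (0.007457, 0.056326)   from Y*(Ω₁)=(-0.182639, -0.034856), Y(Ω₂)=(-0.096181, -0.290045)
  term(m=+3) = (-0.029293, -0.019527)   from Y*(Ω₁)=(0.072503, -0.249442), Y(Ω₂)=(0.040711, -0.129267)
  term(m=+4) = (0.083857, -0.022599)   from Y*(Ω₁)=(-0.264711, -0.104857), Y(Ω₂)=(-0.244592, 0.182259)
  term(m=+5) = (-0.014197, 0.028919)   from Y*(Ω₁)=(0.066946, -0.131322), Y(Ω₂)=(-0.218533, 0.003298)
  term(m=+6) = (-0.048654, -0.116747)   from Y*(Ω₁)=(-0.372688, -0.236644), Y(Ω₂)=(0.234792, 0.164173)
  term(m=+7) = (-0.137609, -0.046326)   from Y*(Ω₁)=(-0.196476, 0.253144), Y(Ω₂)=(0.149093, 0.427882)
Total Σ_m = (-0.285165, 0.000000). Multiply by 0.837758: (-0.238899, 0.000000). P_7(cos γ) = -0.238899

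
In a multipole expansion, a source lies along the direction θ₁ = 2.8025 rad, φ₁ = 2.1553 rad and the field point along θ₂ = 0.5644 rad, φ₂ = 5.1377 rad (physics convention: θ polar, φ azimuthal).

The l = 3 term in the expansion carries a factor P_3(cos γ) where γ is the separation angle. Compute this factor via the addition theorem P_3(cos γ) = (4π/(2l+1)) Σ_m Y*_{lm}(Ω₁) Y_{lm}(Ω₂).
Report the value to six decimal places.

-0.840484

Addition theorem: P_3(cos γ) = (4π/7) Σ_m Y*_{lm}(Ω₁) Y_{lm}(Ω₂), m = −3…3:
  term(m=-3) = -0.00087 - 0.00045j   from Y*(Ω₁)=0.01510 + 0.00279j, Y(Ω₂)=-0.06110 - 0.01856j
  term(m=-2) = -0.02502 - 0.00825j   from Y*(Ω₁)=0.04170 + 0.09815j, Y(Ω₂)=-0.16294 + 0.18572j
  term(m=-1) = -0.16250 - 0.02609j   from Y*(Ω₁)=-0.20445 + 0.30902j, Y(Ω₂)=0.18327 + 0.40460j
  term(m=+0) = -0.09140 + 0.00000j   from Y*(Ω₁)=-0.50916 + 0.00000j, Y(Ω₂)=0.17952 + 0.00000j
  term(m=+1) = -0.16250 + 0.02609j   from Y*(Ω₁)=0.20445 + 0.30902j, Y(Ω₂)=-0.18327 + 0.40460j
  term(m=+2) = -0.02502 + 0.00825j   from Y*(Ω₁)=0.04170 - 0.09815j, Y(Ω₂)=-0.16294 - 0.18572j
  term(m=+3) = -0.00087 + 0.00045j   from Y*(Ω₁)=-0.01510 + 0.00279j, Y(Ω₂)=0.06110 - 0.01856j
Σ over m = -0.46819 - 0.00000j; ×(4π/7) → -0.84048 - 0.00000j. Real part: -0.840484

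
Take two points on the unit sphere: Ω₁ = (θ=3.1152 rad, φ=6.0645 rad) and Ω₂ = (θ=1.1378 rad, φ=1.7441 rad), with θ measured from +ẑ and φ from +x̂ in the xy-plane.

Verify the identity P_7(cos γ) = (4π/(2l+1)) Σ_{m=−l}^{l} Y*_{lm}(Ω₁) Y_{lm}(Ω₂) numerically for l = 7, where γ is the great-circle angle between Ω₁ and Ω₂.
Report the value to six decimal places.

-0.057290

Addition theorem: P_7(cos γ) = (4π/15) Σ_m Y*_{lm}(Ω₁) Y_{lm}(Ω₂), m = −7…7:
  [-7]  conj(Y_{7,-7})(Ω₁) = +0.000000-0.000000i ; Y_{7,-7}(Ω₂) = +0.237821+0.088885i ; Δ = +0.000000-0.000000i
  [-6]  conj(Y_{7,-6})(Ω₁) = -0.000000+0.000000i ; Y_{7,-6}(Ω₂) = -0.222360+0.378662i ; Δ = -0.000000-0.000000i
  [-5]  conj(Y_{7,-5})(Ω₁) = +0.000000-0.000000i ; Y_{7,-5}(Ω₂) = -0.222072-0.188678i ; Δ = -0.000000+0.000000i
  [-4]  conj(Y_{7,-4})(Ω₁) = -0.000002+0.000003i ; Y_{7,-4}(Ω₂) = -0.114364+0.095009i ; Δ = +0.000000-0.000001i
  [-3]  conj(Y_{7,-3})(Ω₁) = +0.000129-0.000099i ; Y_{7,-3}(Ω₂) = -0.172128-0.300691i ; Δ = -0.000052-0.000022i
  [-2]  conj(Y_{7,-2})(Ω₁) = -0.004724+0.002209i ; Y_{7,-2}(Ω₂) = -0.003364+0.001215i ; Δ = +0.000013-0.000013i
  [-1]  conj(Y_{7,-1})(Ω₁) = +0.104815-0.023294i ; Y_{7,-1}(Ω₂) = -0.057645-0.329285i ; Δ = -0.013712-0.033171i
  [+0]  conj(Y_{7,0})(Ω₁) = -1.081920-0.000000i ; Y_{7,0}(Ω₂) = +0.037787+0.000000i ; Δ = -0.040883-0.000000i
  [+1]  conj(Y_{7,1})(Ω₁) = -0.104815-0.023294i ; Y_{7,1}(Ω₂) = +0.057645-0.329285i ; Δ = -0.013712+0.033171i
  [+2]  conj(Y_{7,2})(Ω₁) = -0.004724-0.002209i ; Y_{7,2}(Ω₂) = -0.003364-0.001215i ; Δ = +0.000013+0.000013i
  [+3]  conj(Y_{7,3})(Ω₁) = -0.000129-0.000099i ; Y_{7,3}(Ω₂) = +0.172128-0.300691i ; Δ = -0.000052+0.000022i
  [+4]  conj(Y_{7,4})(Ω₁) = -0.000002-0.000003i ; Y_{7,4}(Ω₂) = -0.114364-0.095009i ; Δ = +0.000000+0.000001i
  [+5]  conj(Y_{7,5})(Ω₁) = -0.000000-0.000000i ; Y_{7,5}(Ω₂) = +0.222072-0.188678i ; Δ = -0.000000-0.000000i
  [+6]  conj(Y_{7,6})(Ω₁) = -0.000000-0.000000i ; Y_{7,6}(Ω₂) = -0.222360-0.378662i ; Δ = -0.000000+0.000000i
  [+7]  conj(Y_{7,7})(Ω₁) = -0.000000-0.000000i ; Y_{7,7}(Ω₂) = -0.237821+0.088885i ; Δ = +0.000000+0.000000i
Total Σ_m = -0.068385-0.000000i. Multiply by 0.837758: -0.057290-0.000000i. P_7(cos γ) = -0.057290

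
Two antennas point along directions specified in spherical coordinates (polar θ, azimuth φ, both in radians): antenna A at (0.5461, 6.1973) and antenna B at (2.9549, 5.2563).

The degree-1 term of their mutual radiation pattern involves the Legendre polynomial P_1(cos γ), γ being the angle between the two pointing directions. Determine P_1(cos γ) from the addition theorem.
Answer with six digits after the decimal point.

-0.782931

Term-by-term m-sum for l=1 (normalisation 4π/3 = 4.188790):
  m=-1: +0.178774-0.015392i × +0.033185+0.054873i = +0.006777+0.009299i  (running Σ = +0.006777+0.009299i)
  m=0: +0.417538-0.000000i × -0.480112+0.000000i = -0.200465+0.000000i  (running Σ = -0.193688+0.009299i)
  m=1: -0.178774-0.015392i × -0.033185+0.054873i = +0.006777-0.009299i  (running Σ = -0.186911+0.000000i)
Accumulated sum -0.186911+0.000000i; after 4π/(2l+1) scaling, -0.782931+0.000000i ⇒ P_1 = -0.782931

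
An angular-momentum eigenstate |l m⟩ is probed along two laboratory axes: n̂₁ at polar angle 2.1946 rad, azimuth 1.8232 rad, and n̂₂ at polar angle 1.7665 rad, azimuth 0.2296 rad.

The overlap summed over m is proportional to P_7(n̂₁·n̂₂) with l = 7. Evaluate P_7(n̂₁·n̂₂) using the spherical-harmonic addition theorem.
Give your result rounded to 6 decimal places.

Term-by-term m-sum for l=7 (normalisation 4π/15 = 0.837758):
  term(m=-7) = +0.008059-0.050060i   from Y*(Ω₁)=+0.113824+0.022603i, Y(Ω₂)=-0.015902-0.436640i
  term(m=-6) = -0.100327-0.013813i   from Y*(Ω₁)=+0.017607+0.311988i, Y(Ω₂)=-0.062225+0.318063i
  term(m=-5) = +0.008560-0.074747i   from Y*(Ω₁)=-0.423084+0.134956i, Y(Ω₂)=-0.069514+0.154499i
  term(m=-4) = -0.088149-0.008063i   from Y*(Ω₁)=-0.142146-0.226132i, Y(Ω₂)=+0.201191-0.263342i
  term(m=-3) = -0.000859+0.012542i   from Y*(Ω₁)=-0.116679+0.123450i, Y(Ω₂)=+0.057136-0.047041i
  term(m=-2) = +0.114434+0.005223i   from Y*(Ω₁)=-0.310097-0.171348i, Y(Ω₂)=-0.289837+0.143311i
  term(m=-1) = +0.000020-0.000896i   from Y*(Ω₁)=-0.006159+0.023883i, Y(Ω₂)=-0.035372+0.008267i
  term(m=+0) = -0.112646-0.000000i   from Y*(Ω₁)=-0.352648-0.000000i, Y(Ω₂)=+0.319430+0.000000i
  term(m=+1) = +0.000020+0.000896i   from Y*(Ω₁)=+0.006159+0.023883i, Y(Ω₂)=+0.035372+0.008267i
  term(m=+2) = +0.114434-0.005223i   from Y*(Ω₁)=-0.310097+0.171348i, Y(Ω₂)=-0.289837-0.143311i
  term(m=+3) = -0.000859-0.012542i   from Y*(Ω₁)=+0.116679+0.123450i, Y(Ω₂)=-0.057136-0.047041i
  term(m=+4) = -0.088149+0.008063i   from Y*(Ω₁)=-0.142146+0.226132i, Y(Ω₂)=+0.201191+0.263342i
  term(m=+5) = +0.008560+0.074747i   from Y*(Ω₁)=+0.423084+0.134956i, Y(Ω₂)=+0.069514+0.154499i
  term(m=+6) = -0.100327+0.013813i   from Y*(Ω₁)=+0.017607-0.311988i, Y(Ω₂)=-0.062225-0.318063i
  term(m=+7) = +0.008059+0.050060i   from Y*(Ω₁)=-0.113824+0.022603i, Y(Ω₂)=+0.015902-0.436640i
Total Σ_m = -0.229171-0.000000i. Multiply by 0.837758: -0.191990-0.000000i. P_7(cos γ) = -0.191990

-0.191990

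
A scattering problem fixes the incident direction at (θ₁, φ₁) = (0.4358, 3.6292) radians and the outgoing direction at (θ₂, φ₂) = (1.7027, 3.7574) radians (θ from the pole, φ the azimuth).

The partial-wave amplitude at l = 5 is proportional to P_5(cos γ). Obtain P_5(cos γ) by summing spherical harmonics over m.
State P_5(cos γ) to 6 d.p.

Term-by-term m-sum for l=5 (normalisation 4π/11 = 1.142397):
  m=-5: Y*=(0.004744, -0.004025)  Y=(0.443451, 0.027777)  product (0.002216, -0.001653)
  m=-4: Y*=(-0.015657, 0.039242)  Y=(0.145143, 0.116979)  product (-0.006863, 0.003864)
  m=-3: Y*=(-0.017937, -0.165481)  Y=(-0.077711, -0.273723)  product (-0.043902, 0.017770)
  m=-2: Y*=(0.225067, 0.332119)  Y=(0.069097, -0.195844)  product (0.080595, -0.021130)
  m=-1: Y*=(-0.439235, -0.232935)  Y=(-0.198041, 0.140133)  product (0.119628, -0.015421)
  m=+0: Y*=(0.002272, -0.000000)  Y=(-0.212387, 0.000000)  product (-0.000482, 0.000000)
  m=+1: Y*=(0.439235, -0.232935)  Y=(0.198041, 0.140133)  product (0.119628, 0.015421)
  m=+2: Y*=(0.225067, -0.332119)  Y=(0.069097, 0.195844)  product (0.080595, 0.021130)
  m=+3: Y*=(0.017937, -0.165481)  Y=(0.077711, -0.273723)  product (-0.043902, -0.017770)
  m=+4: Y*=(-0.015657, -0.039242)  Y=(0.145143, -0.116979)  product (-0.006863, -0.003864)
  m=+5: Y*=(-0.004744, -0.004025)  Y=(-0.443451, 0.027777)  product (0.002216, 0.001653)
Accumulated sum (0.302865, -0.000000); after 4π/(2l+1) scaling, (0.345992, -0.000000) ⇒ P_5 = 0.345992

0.345992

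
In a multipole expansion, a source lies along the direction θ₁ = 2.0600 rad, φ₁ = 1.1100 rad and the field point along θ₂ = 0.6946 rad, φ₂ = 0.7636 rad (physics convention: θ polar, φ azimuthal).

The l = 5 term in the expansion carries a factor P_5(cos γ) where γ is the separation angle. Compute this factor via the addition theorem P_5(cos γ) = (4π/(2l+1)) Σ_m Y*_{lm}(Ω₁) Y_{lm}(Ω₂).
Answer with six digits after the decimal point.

Summing Y*_{l m}(θ₁,φ₁)·Y_{l m}(θ₂,φ₂) over m ∈ [−5, 5]; prefactor 4π/(2·5+1) = 1.142397:
  term(m=-5) = -0.00199 + 0.01224j   from Y*(Ω₁)=0.18482 - 0.16646j, Y(Ω₂)=-0.03889 + 0.03122j
  term(m=-4) = -0.01459 - 0.07790j   from Y*(Ω₁)=0.11265 + 0.40329j, Y(Ω₂)=-0.18856 - 0.01648j
  term(m=-3) = 0.04660 + 0.07924j   from Y*(Ω₁)=-0.23079 - 0.04400j, Y(Ω₂)=-0.25798 - 0.29414j
  term(m=-2) = 0.06628 + 0.05501j   from Y*(Ω₁)=-0.12662 + 0.16684j, Y(Ω₂)=0.01792 - 0.41086j
  term(m=-1) = -0.00310 - 0.00112j   from Y*(Ω₁)=-0.13420 - 0.27033j, Y(Ω₂)=0.00790 - 0.00756j
  term(m=+0) = 0.05639 + 0.00000j   from Y*(Ω₁)=-0.14367 + 0.00000j, Y(Ω₂)=-0.39252 + 0.00000j
  term(m=+1) = -0.00310 + 0.00112j   from Y*(Ω₁)=0.13420 - 0.27033j, Y(Ω₂)=-0.00790 - 0.00756j
  term(m=+2) = 0.06628 - 0.05501j   from Y*(Ω₁)=-0.12662 - 0.16684j, Y(Ω₂)=0.01792 + 0.41086j
  term(m=+3) = 0.04660 - 0.07924j   from Y*(Ω₁)=0.23079 - 0.04400j, Y(Ω₂)=0.25798 - 0.29414j
  term(m=+4) = -0.01459 + 0.07790j   from Y*(Ω₁)=0.11265 - 0.40329j, Y(Ω₂)=-0.18856 + 0.01648j
  term(m=+5) = -0.00199 - 0.01224j   from Y*(Ω₁)=-0.18482 - 0.16646j, Y(Ω₂)=0.03889 + 0.03122j
Accumulated sum 0.24276 + 0.00000j; after 4π/(2l+1) scaling, 0.27733 + 0.00000j ⇒ P_5 = 0.277332

0.277332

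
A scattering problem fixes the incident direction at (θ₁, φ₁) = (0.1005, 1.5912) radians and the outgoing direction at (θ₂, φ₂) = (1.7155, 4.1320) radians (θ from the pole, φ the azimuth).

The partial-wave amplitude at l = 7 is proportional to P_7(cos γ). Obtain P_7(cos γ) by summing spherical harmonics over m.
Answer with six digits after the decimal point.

0.292027

Expand P_7 via completeness: Σ_{m} conj(Y_{7,m}) at Ω₁ times Y_{7,m} at Ω₂ —
  m=-7: (0.000000, -0.000000) × (-0.369942, 0.281037) = (0.000000, 0.000000)  (running Σ = (0.000000, 0.000000))
  m=-6: (-0.000002, -0.000000) × (-0.238748, -0.084653) = (0.000000, 0.000000)  (running Σ = (0.000000, 0.000000))
  m=-5: (-0.000005, 0.000044) × (0.060299, 0.246781) = (-0.000011, 0.000002)  (running Σ = (-0.000011, 0.000002))
  m=-4: (0.000728, 0.000060) × (-0.188949, 0.202514) = (-0.000150, 0.000136)  (running Σ = (-0.000160, 0.000138))
  m=-3: (0.000532, -0.008677) × (0.178489, 0.030707) = (0.000361, -0.001532)  (running Σ = (0.000201, -0.001394))
  m=-2: (-0.072403, -0.002956) × (0.112499, 0.258825) = (-0.007380, -0.019072)  (running Σ = (-0.007179, -0.020467))
  m=-1: (-0.007810, 0.382710) × (0.083288, -0.127017) = (0.047960, 0.032867)  (running Σ = (0.040781, 0.012400))
  m=0: (0.943373, -0.000000) × (0.283047, 0.000000) = (0.267019, 0.000000)  (running Σ = (0.307800, 0.012400))
  m=1: (0.007810, 0.382710) × (-0.083288, -0.127017) = (0.047960, -0.032867)  (running Σ = (0.355760, -0.020467))
  m=2: (-0.072403, 0.002956) × (0.112499, -0.258825) = (-0.007380, 0.019072)  (running Σ = (0.348380, -0.001394))
  m=3: (-0.000532, -0.008677) × (-0.178489, 0.030707) = (0.000361, 0.001532)  (running Σ = (0.348741, 0.000138))
  m=4: (0.000728, -0.000060) × (-0.188949, -0.202514) = (-0.000150, -0.000136)  (running Σ = (0.348592, 0.000002))
  m=5: (0.000005, 0.000044) × (-0.060299, 0.246781) = (-0.000011, -0.000002)  (running Σ = (0.348581, 0.000000))
  m=6: (-0.000002, 0.000000) × (-0.238748, 0.084653) = (0.000000, -0.000000)  (running Σ = (0.348581, 0.000000))
  m=7: (-0.000000, -0.000000) × (0.369942, 0.281037) = (0.000000, -0.000000)  (running Σ = (0.348581, -0.000000))
Σ over m = (0.348581, -0.000000); ×(4π/15) → (0.292027, -0.000000). Real part: 0.292027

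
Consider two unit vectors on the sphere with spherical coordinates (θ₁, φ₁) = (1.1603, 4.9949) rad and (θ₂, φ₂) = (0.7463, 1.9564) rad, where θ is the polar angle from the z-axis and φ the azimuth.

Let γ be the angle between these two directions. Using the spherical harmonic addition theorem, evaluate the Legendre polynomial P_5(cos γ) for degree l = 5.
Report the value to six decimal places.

-0.336989

Term-by-term m-sum for l=5 (normalisation 4π/11 = 1.142397):
  [-5]  conj(Y_{5,-5})(Ω₁) = +0.297061-0.047404i ; Y_{5,-5}(Ω₂) = -0.062724+0.023411i ; Δ = -0.017523+0.009928i
  [-4]  conj(Y_{5,-4})(Ω₁) = +0.176627+0.374448i ; Y_{5,-4}(Ω₂) = +0.006497-0.228864i ; Δ = +0.086845-0.037991i
  [-3]  conj(Y_{5,-3})(Ω₁) = -0.086621+0.076474i ; Y_{5,-3}(Ω₂) = +0.381748+0.167732i ; Δ = -0.045895+0.014665i
  [-2]  conj(Y_{5,-2})(Ω₁) = +0.250802+0.159000i ; Y_{5,-2}(Ω₂) = -0.253831+0.246727i ; Δ = -0.102891+0.021520i
  [-1]  conj(Y_{5,-1})(Ω₁) = -0.057057+0.196561i ; Y_{5,-1}(Ω₂) = +0.036358+0.089569i ; Δ = -0.019680+0.002036i
  [+0]  conj(Y_{5,0})(Ω₁) = +0.254360-0.000000i ; Y_{5,0}(Ω₂) = -0.380153+0.000000i ; Δ = -0.096696+0.000000i
  [+1]  conj(Y_{5,1})(Ω₁) = +0.057057+0.196561i ; Y_{5,1}(Ω₂) = -0.036358+0.089569i ; Δ = -0.019680-0.002036i
  [+2]  conj(Y_{5,2})(Ω₁) = +0.250802-0.159000i ; Y_{5,2}(Ω₂) = -0.253831-0.246727i ; Δ = -0.102891-0.021520i
  [+3]  conj(Y_{5,3})(Ω₁) = +0.086621+0.076474i ; Y_{5,3}(Ω₂) = -0.381748+0.167732i ; Δ = -0.045895-0.014665i
  [+4]  conj(Y_{5,4})(Ω₁) = +0.176627-0.374448i ; Y_{5,4}(Ω₂) = +0.006497+0.228864i ; Δ = +0.086845+0.037991i
  [+5]  conj(Y_{5,5})(Ω₁) = -0.297061-0.047404i ; Y_{5,5}(Ω₂) = +0.062724+0.023411i ; Δ = -0.017523-0.009928i
Accumulated sum -0.294984-0.000000i; after 4π/(2l+1) scaling, -0.336989-0.000000i ⇒ P_5 = -0.336989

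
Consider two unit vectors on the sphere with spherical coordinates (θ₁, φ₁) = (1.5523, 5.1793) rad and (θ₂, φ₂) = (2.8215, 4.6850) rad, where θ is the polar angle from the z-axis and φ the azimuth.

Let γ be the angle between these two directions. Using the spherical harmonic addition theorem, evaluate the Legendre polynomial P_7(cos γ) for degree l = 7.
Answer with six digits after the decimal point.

-0.272562

Addition theorem: P_7(cos γ) = (4π/15) Σ_m Y*_{lm}(Ω₁) Y_{lm}(Ω₂), m = −7…7:
  m=-7: 0.06315 - 0.49543j × 0.00003 - 0.00015j = -0.00007 - 0.00002j  (running Σ = -0.00007 - 0.00002j)
  m=-6: 0.03259 - 0.01153j × 0.00170 + 0.00028j = 0.00006 - 0.00001j  (running Σ = -0.00001 - 0.00003j)
  m=-5: -0.26361 - 0.25244j × -0.00166 + 0.01201j = 0.00347 - 0.00275j  (running Σ = 0.00345 - 0.00278j)
  m=-4: 0.01188 - 0.03885j × -0.05914 - 0.00650j = -0.00096 + 0.00222j  (running Σ = 0.00250 - 0.00056j)
  m=-3: -0.32449 + 0.05572j × 0.01687 - 0.20479j = 0.00594 + 0.06739j  (running Σ = 0.00844 + 0.06683j)
  m=-2: -0.02574 - 0.03479j × 0.46947 + 0.02574j = -0.01119 - 0.01700j  (running Σ = -0.00275 + 0.04983j)
  m=-1: -0.14241 + 0.28251j × -0.01573 + 0.57411j = -0.15995 - 0.08620j  (running Σ = -0.16270 - 0.03637j)
  m=0: -0.04407 + 0.00000j × -0.00134 + 0.00000j = 0.00006 + 0.00000j  (running Σ = -0.16264 - 0.03637j)
  m=1: 0.14241 + 0.28251j × 0.01573 + 0.57411j = -0.15995 + 0.08620j  (running Σ = -0.32259 + 0.04983j)
  m=2: -0.02574 + 0.03479j × 0.46947 - 0.02574j = -0.01119 + 0.01700j  (running Σ = -0.33378 + 0.06683j)
  m=3: 0.32449 + 0.05572j × -0.01687 - 0.20479j = 0.00594 - 0.06739j  (running Σ = -0.32785 - 0.00056j)
  m=4: 0.01188 + 0.03885j × -0.05914 + 0.00650j = -0.00096 - 0.00222j  (running Σ = -0.32880 - 0.00278j)
  m=5: 0.26361 - 0.25244j × 0.00166 + 0.01201j = 0.00347 + 0.00275j  (running Σ = -0.32533 - 0.00003j)
  m=6: 0.03259 + 0.01153j × 0.00170 - 0.00028j = 0.00006 + 0.00001j  (running Σ = -0.32527 - 0.00002j)
  m=7: -0.06315 - 0.49543j × -0.00003 - 0.00015j = -0.00007 + 0.00002j  (running Σ = -0.32535 - 0.00000j)
Accumulated sum -0.32535 - 0.00000j; after 4π/(2l+1) scaling, -0.27256 - 0.00000j ⇒ P_7 = -0.272562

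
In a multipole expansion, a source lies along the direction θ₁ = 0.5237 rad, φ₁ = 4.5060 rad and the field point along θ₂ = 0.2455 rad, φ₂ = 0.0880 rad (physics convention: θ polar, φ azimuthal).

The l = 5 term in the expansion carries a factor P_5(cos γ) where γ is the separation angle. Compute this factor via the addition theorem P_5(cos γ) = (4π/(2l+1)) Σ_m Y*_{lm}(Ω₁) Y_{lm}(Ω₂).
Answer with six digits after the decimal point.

-0.393375

Addition theorem: P_5(cos γ) = (4π/11) Σ_m Y*_{lm}(Ω₁) Y_{lm}(Ω₂), m = −5…5:
  term(m=-5) = -0.00001 - 0.00000j   from Y*(Ω₁)=-0.01246 - 0.00745j, Y(Ω₂)=0.00036 - 0.00017j
  term(m=-4) = 0.00015 - 0.00036j   from Y*(Ω₁)=0.05391 - 0.05842j, Y(Ω₂)=0.00466 - 0.00171j
  term(m=-3) = 0.00713 + 0.00586j   from Y*(Ω₁)=0.14436 + 0.20257j, Y(Ω₂)=0.03581 - 0.00968j
  term(m=-2) = -0.06752 + 0.04509j   from Y*(Ω₁)=-0.42017 + 0.18401j, Y(Ω₂)=0.17427 - 0.03099j
  term(m=-1) = -0.05367 - 0.17700j   from Y*(Ω₁)=-0.07585 - 0.36229j, Y(Ω₂)=0.49776 - 0.04392j
  term(m=+0) = -0.11652 + 0.00000j   from Y*(Ω₁)=-0.20910 + 0.00000j, Y(Ω₂)=0.55723 + 0.00000j
  term(m=+1) = -0.05367 + 0.17700j   from Y*(Ω₁)=0.07585 - 0.36229j, Y(Ω₂)=-0.49776 - 0.04392j
  term(m=+2) = -0.06752 - 0.04509j   from Y*(Ω₁)=-0.42017 - 0.18401j, Y(Ω₂)=0.17427 + 0.03099j
  term(m=+3) = 0.00713 - 0.00586j   from Y*(Ω₁)=-0.14436 + 0.20257j, Y(Ω₂)=-0.03581 - 0.00968j
  term(m=+4) = 0.00015 + 0.00036j   from Y*(Ω₁)=0.05391 + 0.05842j, Y(Ω₂)=0.00466 + 0.00171j
  term(m=+5) = -0.00001 + 0.00000j   from Y*(Ω₁)=0.01246 - 0.00745j, Y(Ω₂)=-0.00036 - 0.00017j
Total Σ_m = -0.34434 + 0.00000j. Multiply by 1.142397: -0.39337 + 0.00000j. P_5(cos γ) = -0.393375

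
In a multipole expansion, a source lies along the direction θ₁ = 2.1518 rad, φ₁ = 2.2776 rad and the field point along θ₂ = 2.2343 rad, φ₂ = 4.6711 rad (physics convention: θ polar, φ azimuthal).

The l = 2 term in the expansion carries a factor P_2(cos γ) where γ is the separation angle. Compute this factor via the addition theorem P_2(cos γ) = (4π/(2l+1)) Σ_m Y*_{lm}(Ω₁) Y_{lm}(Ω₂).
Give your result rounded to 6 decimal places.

-0.468599

Term-by-term m-sum for l=2 (normalisation 4π/5 = 2.513274):
  m=-2: Y*=-0.04225 - 0.26658j  Y=-0.23894 - 0.01978j  product 0.00482 + 0.06453j
  m=-1: Y*=0.23018 - 0.26954j  Y=0.01547 - 0.37453j  product -0.09739 - 0.09038j
  m=+0: Y*=-0.03036 + 0.00000j  Y=0.04350 + 0.00000j  product -0.00132 + 0.00000j
  m=+1: Y*=-0.23018 - 0.26954j  Y=-0.01547 - 0.37453j  product -0.09739 + 0.09038j
  m=+2: Y*=-0.04225 + 0.26658j  Y=-0.23894 + 0.01978j  product 0.00482 - 0.06453j
Accumulated sum -0.18645 + 0.00000j; after 4π/(2l+1) scaling, -0.46860 + 0.00000j ⇒ P_2 = -0.468599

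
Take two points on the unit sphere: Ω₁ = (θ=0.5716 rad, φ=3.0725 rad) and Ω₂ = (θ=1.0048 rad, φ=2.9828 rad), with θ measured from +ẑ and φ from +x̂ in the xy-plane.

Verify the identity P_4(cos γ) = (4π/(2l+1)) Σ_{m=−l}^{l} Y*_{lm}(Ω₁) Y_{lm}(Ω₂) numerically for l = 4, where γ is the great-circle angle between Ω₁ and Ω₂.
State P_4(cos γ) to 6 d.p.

0.243320

Addition theorem: P_4(cos γ) = (4π/9) Σ_m Y*_{lm}(Ω₁) Y_{lm}(Ω₂), m = −4…4:
  m=-4: +0.036464-0.010342i × +0.180804+0.133264i = +0.007971+0.002989i  (running Σ = +0.007971+0.002989i)
  m=-3: -0.163098+0.034299i × -0.358684-0.185086i = +0.064849+0.017885i  (running Σ = +0.072820+0.020874i)
  m=-2: +0.383157-0.053286i × +0.229349+0.075390i = +0.091894+0.016665i  (running Σ = +0.164714+0.037539i)
  m=-1: -0.419029+0.028998i × +0.208691+0.033420i = -0.088417-0.007952i  (running Σ = +0.076297+0.029587i)
  m=0: -0.074960-0.000000i × -0.289084+0.000000i = +0.021670+0.000000i  (running Σ = +0.097967+0.029587i)
  m=1: +0.419029+0.028998i × -0.208691+0.033420i = -0.088417+0.007952i  (running Σ = +0.009551+0.037539i)
  m=2: +0.383157+0.053286i × +0.229349-0.075390i = +0.091894-0.016665i  (running Σ = +0.101445+0.020874i)
  m=3: +0.163098+0.034299i × +0.358684-0.185086i = +0.064849-0.017885i  (running Σ = +0.166294+0.002989i)
  m=4: +0.036464+0.010342i × +0.180804-0.133264i = +0.007971-0.002989i  (running Σ = +0.174265+0.000000i)
Σ over m = +0.174265+0.000000i; ×(4π/9) → +0.243320+0.000000i. Real part: 0.243320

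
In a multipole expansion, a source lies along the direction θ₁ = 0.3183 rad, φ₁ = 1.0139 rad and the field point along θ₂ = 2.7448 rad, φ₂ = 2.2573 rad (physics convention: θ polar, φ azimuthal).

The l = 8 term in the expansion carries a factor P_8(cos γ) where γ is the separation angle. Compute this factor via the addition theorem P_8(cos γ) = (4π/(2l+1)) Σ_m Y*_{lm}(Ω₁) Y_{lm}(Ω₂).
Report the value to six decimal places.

Term-by-term m-sum for l=8 (normalisation 4π/17 = 0.739198):
  m=-8: -0.000012+0.000046i × +0.000180+0.000182i = -0.000000+0.000000i  (running Σ = -0.000000+0.000000i)
  m=-7: +0.000395+0.000419i × +0.002438-0.000228i = +0.000001+0.000001i  (running Σ = +0.000001+0.000001i)
  m=-6: +0.004343-0.000879i × +0.008246-0.012226i = +0.000025-0.000060i  (running Σ = +0.000026-0.000059i)
  m=-5: +0.008535-0.022874i × -0.018099-0.060447i = -0.001537-0.000102i  (running Σ = -0.001511-0.000161i)
  m=-4: -0.060306-0.078220i × -0.180469-0.075362i = +0.004988+0.018661i  (running Σ = +0.003477+0.018500i)
  m=-3: -0.285421+0.028607i × -0.373752+0.198738i = +0.100991-0.067416i  (running Σ = +0.104469-0.048916i)
  m=-2: -0.242153+0.492458i × -0.109969+0.548725i = -0.243595-0.187031i  (running Σ = -0.139126-0.235947i)
  m=-1: +0.273636+0.439481i × +0.144198+0.175964i = -0.037875+0.111523i  (running Σ = -0.177001-0.124424i)
  m=0: -0.170770-0.000000i × -0.423836+0.000000i = +0.072379+0.000000i  (running Σ = -0.104622-0.124424i)
  m=1: -0.273636+0.439481i × -0.144198+0.175964i = -0.037875-0.111523i  (running Σ = -0.142497-0.235947i)
  m=2: -0.242153-0.492458i × -0.109969-0.548725i = -0.243595+0.187031i  (running Σ = -0.386092-0.048916i)
  m=3: +0.285421+0.028607i × +0.373752+0.198738i = +0.100991+0.067416i  (running Σ = -0.285101+0.018500i)
  m=4: -0.060306+0.078220i × -0.180469+0.075362i = +0.004988-0.018661i  (running Σ = -0.280112-0.000161i)
  m=5: -0.008535-0.022874i × +0.018099-0.060447i = -0.001537+0.000102i  (running Σ = -0.281649-0.000059i)
  m=6: +0.004343+0.000879i × +0.008246+0.012226i = +0.000025+0.000060i  (running Σ = -0.281624+0.000001i)
  m=7: -0.000395+0.000419i × -0.002438-0.000228i = +0.000001-0.000001i  (running Σ = -0.281623+0.000000i)
  m=8: -0.000012-0.000046i × +0.000180-0.000182i = -0.000000-0.000000i  (running Σ = -0.281623-0.000000i)
Σ over m = -0.281623-0.000000i; ×(4π/17) → -0.208175-0.000000i. Real part: -0.208175

-0.208175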